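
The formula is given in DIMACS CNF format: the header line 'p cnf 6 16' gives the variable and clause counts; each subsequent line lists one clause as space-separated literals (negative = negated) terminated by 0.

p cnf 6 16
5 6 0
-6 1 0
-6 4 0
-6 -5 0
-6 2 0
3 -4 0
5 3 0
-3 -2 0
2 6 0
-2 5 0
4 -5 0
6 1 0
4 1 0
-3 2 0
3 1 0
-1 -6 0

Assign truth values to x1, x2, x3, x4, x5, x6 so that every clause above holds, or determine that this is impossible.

Branch on x5: set x5 = True.
The clause (¬x6) is unit, so x6 = False.
The clause (x2) is unit, so x2 = True.
The clause (¬x3) is unit, so x3 = False.
The clause (¬x4) is unit, so x4 = False.
That conflicts with the unit clause (x4).
That branch fails; take x5 = False instead.
The clause (x6) is unit, so x6 = True.
The clause (x1) is unit, so x1 = True.
That conflicts with the unit clause (¬x1).
Neither x5 = True nor x5 = False works.

UNSATISFIABLE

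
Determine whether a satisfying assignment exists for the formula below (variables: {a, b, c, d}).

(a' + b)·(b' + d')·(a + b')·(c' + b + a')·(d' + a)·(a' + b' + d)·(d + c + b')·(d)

Unit clause (d) forces d = 1.
Unit clause (b') forces b = 0.
Unit clause (a') forces a = 0.
That conflicts with the unit clause (a).
No assignment satisfies every clause.

No, unsatisfiable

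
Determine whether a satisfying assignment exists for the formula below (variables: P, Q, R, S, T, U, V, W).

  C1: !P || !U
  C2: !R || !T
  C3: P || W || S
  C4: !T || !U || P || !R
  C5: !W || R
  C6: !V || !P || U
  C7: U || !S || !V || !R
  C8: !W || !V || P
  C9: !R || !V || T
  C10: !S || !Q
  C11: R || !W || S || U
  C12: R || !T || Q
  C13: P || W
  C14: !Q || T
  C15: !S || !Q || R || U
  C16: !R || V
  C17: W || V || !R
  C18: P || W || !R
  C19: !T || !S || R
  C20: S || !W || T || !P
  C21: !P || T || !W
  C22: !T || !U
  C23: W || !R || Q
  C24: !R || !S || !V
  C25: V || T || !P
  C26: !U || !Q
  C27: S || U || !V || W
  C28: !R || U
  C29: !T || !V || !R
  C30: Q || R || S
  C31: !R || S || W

Yes, satisfiable

Case P = true:
Unit clause (!U) forces U = false.
Unit clause (!V) forces V = false.
Unit clause (!R) forces R = false.
Unit clause (!W) forces W = false.
Unit clause (T) forces T = true.
Unit clause (Q) forces Q = true.
Unit clause (!S) forces S = false.
All clauses are satisfied.
A satisfying assignment: P: true; Q: true; R: false; S: false; T: true; U: false; V: false; W: false.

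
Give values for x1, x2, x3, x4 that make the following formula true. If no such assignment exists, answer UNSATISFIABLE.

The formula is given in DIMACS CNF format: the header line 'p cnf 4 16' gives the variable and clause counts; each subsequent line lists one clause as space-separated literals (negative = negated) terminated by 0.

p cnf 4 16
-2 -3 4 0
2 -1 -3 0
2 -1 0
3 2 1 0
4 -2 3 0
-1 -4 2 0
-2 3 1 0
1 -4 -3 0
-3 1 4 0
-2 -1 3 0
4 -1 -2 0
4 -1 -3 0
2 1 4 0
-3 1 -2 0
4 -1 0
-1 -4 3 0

Branch on x2: set x2 = True.
Branch on x3: set x3 = True.
From the singleton clause (x4), x4 = True.
From the singleton clause (x1), x1 = True.
This assignment satisfies each clause.

x1 ↦ True,  x2 ↦ True,  x3 ↦ True,  x4 ↦ True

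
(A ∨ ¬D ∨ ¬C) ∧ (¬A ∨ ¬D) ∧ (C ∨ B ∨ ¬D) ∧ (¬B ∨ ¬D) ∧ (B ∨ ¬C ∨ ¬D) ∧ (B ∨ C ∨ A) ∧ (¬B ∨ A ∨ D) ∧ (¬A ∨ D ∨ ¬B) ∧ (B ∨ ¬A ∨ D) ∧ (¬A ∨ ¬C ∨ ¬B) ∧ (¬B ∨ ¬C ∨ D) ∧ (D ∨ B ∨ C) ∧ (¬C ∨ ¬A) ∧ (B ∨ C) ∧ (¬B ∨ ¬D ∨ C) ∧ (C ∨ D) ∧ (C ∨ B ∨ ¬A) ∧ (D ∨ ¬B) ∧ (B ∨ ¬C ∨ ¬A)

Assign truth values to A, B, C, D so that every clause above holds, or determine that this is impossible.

Try A = False.
Try D = False.
(¬B) alone gives B = False.
(C) alone gives C = True.
All clauses are satisfied.

A ↦ False; B ↦ False; C ↦ True; D ↦ False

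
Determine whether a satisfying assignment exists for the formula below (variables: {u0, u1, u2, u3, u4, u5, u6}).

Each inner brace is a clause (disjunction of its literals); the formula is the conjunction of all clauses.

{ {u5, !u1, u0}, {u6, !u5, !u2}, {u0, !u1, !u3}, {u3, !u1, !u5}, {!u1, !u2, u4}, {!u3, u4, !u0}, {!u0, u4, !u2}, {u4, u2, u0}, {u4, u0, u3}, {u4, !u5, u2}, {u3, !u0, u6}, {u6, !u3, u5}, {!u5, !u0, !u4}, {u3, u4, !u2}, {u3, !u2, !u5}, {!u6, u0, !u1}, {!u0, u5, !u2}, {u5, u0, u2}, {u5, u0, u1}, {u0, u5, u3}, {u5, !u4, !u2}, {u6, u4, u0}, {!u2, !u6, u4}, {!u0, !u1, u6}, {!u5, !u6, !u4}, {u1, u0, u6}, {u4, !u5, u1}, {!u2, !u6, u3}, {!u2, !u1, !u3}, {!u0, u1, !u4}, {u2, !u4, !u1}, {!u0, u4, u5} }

Case u5 = true:
Case u6 = true:
From the singleton clause (!u4), u4 = false.
From the singleton clause (u2), u2 = true.
Now (!u2) is unsatisfied and unit — conflict.
So u6 must be the other value — set u6 = false.
From the singleton clause (!u2), u2 = false.
From the singleton clause (u4), u4 = true.
From the singleton clause (!u0), u0 = false.
From the singleton clause (u1), u1 = true.
Now (!u1) is unsatisfied and unit — conflict.
Either choice for u6 ends in contradiction.
So u5 must be the other value — set u5 = false.
Case u1 = false:
From the singleton clause (u0), u0 = true.
From the singleton clause (!u2), u2 = false.
From the singleton clause (!u4), u4 = false.
Now (u4) is unsatisfied and unit — conflict.
So u1 must be the other value — set u1 = true.
From the singleton clause (u0), u0 = true.
From the singleton clause (!u2), u2 = false.
From the singleton clause (u6), u6 = true.
From the singleton clause (!u4), u4 = false.
Now (u4) is unsatisfied and unit — conflict.
Either choice for u1 ends in contradiction.
Either choice for u5 ends in contradiction.
No assignment satisfies every clause.

No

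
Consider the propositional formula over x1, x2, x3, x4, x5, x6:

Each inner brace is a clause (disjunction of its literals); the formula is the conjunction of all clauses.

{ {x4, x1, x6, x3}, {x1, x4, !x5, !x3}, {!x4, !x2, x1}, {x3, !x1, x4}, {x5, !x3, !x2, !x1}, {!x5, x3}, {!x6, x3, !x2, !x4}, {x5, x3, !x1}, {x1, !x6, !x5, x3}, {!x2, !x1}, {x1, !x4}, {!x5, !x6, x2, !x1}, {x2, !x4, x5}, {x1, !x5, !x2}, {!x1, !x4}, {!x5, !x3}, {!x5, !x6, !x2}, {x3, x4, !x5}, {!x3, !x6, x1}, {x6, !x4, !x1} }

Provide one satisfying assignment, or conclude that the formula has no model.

Branch on x5: set x5 = false.
Branch on x3: set x3 = true.
Branch on x2: set x2 = false.
From the singleton clause (!x4), x4 = false.
Branch on x6: set x6 = true.
From the singleton clause (x1), x1 = true.
This assignment satisfies each clause.

x1 ↦ true,  x2 ↦ false,  x3 ↦ true,  x4 ↦ false,  x5 ↦ false,  x6 ↦ true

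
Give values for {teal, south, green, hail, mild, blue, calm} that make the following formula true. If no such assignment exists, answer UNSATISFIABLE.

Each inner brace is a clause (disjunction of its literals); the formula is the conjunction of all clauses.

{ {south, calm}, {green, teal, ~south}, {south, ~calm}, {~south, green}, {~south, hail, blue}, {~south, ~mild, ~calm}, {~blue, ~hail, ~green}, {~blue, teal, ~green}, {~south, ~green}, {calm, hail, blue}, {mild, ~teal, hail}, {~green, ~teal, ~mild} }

UNSATISFIABLE

Case south = 1:
(green) alone gives green = 1.
Now (~green) is unsatisfied and unit — conflict.
So south must be the other value — set south = 0.
(calm) alone gives calm = 1.
Now (~calm) is unsatisfied and unit — conflict.
Neither south = 1 nor south = 0 works.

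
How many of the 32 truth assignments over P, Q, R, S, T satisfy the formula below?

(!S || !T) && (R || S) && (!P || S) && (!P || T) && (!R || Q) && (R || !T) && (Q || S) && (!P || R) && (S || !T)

There are 2^5 = 32 truth assignments over (P, Q, R, S, T).
Split on Q. With Q = true, the clauses containing Q are satisfied and !Q drops from the rest; 3 of the 2^4 = 16 assignments to the other variables satisfy what remains.
With Q = false, by the same count on the reduced clause set, 1 assignment works.
Total: 3 + 1 = 4.

4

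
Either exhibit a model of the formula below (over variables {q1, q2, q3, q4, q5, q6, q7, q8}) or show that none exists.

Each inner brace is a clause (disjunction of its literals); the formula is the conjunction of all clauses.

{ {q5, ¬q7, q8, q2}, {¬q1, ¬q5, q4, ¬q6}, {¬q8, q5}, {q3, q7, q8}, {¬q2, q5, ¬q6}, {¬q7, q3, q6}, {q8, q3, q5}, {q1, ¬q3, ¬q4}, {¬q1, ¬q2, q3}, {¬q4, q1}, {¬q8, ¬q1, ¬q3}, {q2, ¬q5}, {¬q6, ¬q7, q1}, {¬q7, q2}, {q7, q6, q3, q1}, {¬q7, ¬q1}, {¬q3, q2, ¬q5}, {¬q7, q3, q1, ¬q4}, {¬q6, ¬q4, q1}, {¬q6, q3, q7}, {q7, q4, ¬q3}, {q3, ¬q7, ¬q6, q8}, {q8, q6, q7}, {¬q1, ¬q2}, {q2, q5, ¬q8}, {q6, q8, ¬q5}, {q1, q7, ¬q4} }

Suppose q8 = True.
Unit clause (q5) forces q5 = True.
Unit clause (q2) forces q2 = True.
Unit clause (¬q1) forces q1 = False.
Unit clause (¬q4) forces q4 = False.
Suppose q6 = False.
Suppose q7 = True.
Unit clause (q3) forces q3 = True.
This assignment satisfies each clause.

q1=False; q2=True; q3=True; q4=False; q5=True; q6=False; q7=True; q8=True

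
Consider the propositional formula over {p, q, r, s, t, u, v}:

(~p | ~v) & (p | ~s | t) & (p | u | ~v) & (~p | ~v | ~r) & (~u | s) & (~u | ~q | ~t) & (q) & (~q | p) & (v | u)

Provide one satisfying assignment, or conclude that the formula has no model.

p: 1, q: 1, r: 1, s: 1, t: 0, u: 1, v: 0

(q) alone gives q = 1.
(p) alone gives p = 1.
(~v) alone gives v = 0.
(u) alone gives u = 1.
(s) alone gives s = 1.
(~t) alone gives t = 0.
All clauses hold; r can take either value.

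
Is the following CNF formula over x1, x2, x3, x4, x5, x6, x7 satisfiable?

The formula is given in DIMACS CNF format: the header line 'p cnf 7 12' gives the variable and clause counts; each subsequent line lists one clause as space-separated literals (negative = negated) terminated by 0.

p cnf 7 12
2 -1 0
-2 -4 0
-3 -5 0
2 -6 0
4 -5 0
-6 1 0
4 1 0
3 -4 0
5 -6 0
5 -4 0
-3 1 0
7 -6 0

Yes

Case x2 = True:
Unit clause (¬x4) forces x4 = False.
Unit clause (¬x5) forces x5 = False.
Unit clause (x1) forces x1 = True.
Unit clause (¬x6) forces x6 = False.
Every clause is now satisfied; x3, x7 are unconstrained.
A satisfying assignment: x1=True,  x2=True,  x3=False,  x4=False,  x5=False,  x6=False,  x7=True.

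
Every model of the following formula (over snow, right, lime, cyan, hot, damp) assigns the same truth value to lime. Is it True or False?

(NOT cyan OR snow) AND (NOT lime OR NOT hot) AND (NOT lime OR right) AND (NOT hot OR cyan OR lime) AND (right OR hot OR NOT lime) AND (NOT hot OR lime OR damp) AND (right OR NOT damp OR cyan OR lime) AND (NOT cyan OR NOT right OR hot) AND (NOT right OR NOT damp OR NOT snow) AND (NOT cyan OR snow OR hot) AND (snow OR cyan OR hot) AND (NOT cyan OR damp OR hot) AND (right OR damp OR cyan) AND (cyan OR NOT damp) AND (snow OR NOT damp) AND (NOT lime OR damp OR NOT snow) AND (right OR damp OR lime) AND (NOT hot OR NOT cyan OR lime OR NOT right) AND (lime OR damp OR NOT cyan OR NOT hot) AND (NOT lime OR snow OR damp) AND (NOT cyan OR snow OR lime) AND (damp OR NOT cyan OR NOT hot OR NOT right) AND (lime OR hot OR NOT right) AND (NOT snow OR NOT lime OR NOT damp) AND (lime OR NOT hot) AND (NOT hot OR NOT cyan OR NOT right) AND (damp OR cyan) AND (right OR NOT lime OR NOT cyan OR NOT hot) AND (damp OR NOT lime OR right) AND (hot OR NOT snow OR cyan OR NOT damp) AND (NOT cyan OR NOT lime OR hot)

Suppose lime = true.
(NOT hot) alone gives hot = false.
(right) alone gives right = true.
(NOT cyan) alone gives cyan = false.
(snow) alone gives snow = true.
(NOT damp) alone gives damp = false.
That conflicts with the unit clause (damp).
So every satisfying assignment has lime = False.

False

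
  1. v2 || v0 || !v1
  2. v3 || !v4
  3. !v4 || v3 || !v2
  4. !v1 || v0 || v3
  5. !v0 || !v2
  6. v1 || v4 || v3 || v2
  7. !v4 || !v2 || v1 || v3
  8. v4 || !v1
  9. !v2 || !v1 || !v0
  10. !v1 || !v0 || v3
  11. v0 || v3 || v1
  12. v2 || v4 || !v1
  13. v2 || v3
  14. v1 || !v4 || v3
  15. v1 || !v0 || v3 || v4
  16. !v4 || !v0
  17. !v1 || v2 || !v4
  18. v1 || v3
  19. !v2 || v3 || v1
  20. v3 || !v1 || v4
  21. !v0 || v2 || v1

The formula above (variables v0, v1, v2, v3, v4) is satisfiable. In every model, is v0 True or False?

False

Suppose v0 = true.
(!v2) alone gives v2 = false.
(v3) alone gives v3 = true.
(!v4) alone gives v4 = false.
(!v1) alone gives v1 = false.
But (v1) is also a unit clause — contradiction.
So every satisfying assignment has v0 = False.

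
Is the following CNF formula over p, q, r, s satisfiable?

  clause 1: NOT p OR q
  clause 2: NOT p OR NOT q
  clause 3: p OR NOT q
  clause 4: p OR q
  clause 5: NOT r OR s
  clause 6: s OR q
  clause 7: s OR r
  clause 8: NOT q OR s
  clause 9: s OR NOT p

No

Try p = false.
Unit clause (NOT q) forces q = false.
But (q) is also a unit clause — contradiction.
Undo p and try p = true.
Unit clause (q) forces q = true.
But (NOT q) is also a unit clause — contradiction.
Either choice for p ends in contradiction.
No assignment satisfies every clause.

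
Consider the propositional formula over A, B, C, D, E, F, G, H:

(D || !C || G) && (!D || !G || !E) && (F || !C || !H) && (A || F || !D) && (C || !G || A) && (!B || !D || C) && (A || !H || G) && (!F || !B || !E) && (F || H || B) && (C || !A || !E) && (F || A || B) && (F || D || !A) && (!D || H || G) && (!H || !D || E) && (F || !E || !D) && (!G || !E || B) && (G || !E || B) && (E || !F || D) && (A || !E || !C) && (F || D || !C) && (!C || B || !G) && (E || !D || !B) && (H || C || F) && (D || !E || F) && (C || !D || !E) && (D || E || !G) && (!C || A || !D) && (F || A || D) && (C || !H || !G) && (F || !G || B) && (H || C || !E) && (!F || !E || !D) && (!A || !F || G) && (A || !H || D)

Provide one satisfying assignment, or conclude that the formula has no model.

Case D = true:
Case G = true:
Unit clause (!E) forces E = false.
Unit clause (!H) forces H = false.
Unit clause (!B) forces B = false.
Unit clause (F) forces F = true.
Unit clause (!C) forces C = false.
Unit clause (A) forces A = true.
All clauses are satisfied.

A ↦ true, B ↦ false, C ↦ false, D ↦ true, E ↦ false, F ↦ true, G ↦ true, H ↦ false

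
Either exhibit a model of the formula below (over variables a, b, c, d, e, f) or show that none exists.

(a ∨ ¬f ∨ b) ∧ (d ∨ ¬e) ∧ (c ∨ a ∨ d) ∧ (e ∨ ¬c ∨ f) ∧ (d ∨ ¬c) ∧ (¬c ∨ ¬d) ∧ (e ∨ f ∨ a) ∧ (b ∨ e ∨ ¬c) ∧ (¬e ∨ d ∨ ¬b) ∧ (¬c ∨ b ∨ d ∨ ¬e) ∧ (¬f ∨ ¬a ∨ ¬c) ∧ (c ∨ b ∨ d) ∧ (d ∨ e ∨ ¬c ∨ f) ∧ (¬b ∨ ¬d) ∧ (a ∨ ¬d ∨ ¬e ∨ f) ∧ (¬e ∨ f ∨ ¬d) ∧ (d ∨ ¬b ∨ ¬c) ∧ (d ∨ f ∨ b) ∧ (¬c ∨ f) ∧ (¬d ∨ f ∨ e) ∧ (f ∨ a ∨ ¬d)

a ↦ True, b ↦ True, c ↦ False, d ↦ False, e ↦ False, f ↦ True

Case d = False:
From the singleton clause (¬e), e = False.
From the singleton clause (¬c), c = False.
From the singleton clause (a), a = True.
From the singleton clause (b), b = True.
No clause remains; f is free.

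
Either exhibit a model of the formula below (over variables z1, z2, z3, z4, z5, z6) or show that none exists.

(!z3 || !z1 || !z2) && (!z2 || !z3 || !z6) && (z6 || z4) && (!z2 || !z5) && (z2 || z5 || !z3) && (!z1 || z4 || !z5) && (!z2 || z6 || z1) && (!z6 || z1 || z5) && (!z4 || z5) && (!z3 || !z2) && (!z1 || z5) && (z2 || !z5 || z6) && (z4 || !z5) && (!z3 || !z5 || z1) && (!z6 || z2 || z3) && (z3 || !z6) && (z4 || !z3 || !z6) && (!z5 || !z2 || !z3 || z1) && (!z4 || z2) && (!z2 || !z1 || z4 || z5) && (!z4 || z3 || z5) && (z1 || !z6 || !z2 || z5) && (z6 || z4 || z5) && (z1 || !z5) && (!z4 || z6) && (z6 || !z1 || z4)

Suppose z6 = true.
(z3) alone gives z3 = true.
(!z2) alone gives z2 = false.
(z5) alone gives z5 = true.
(z4) alone gives z4 = true.
But (!z4) is also a unit clause — contradiction.
So z6 must be the other value — set z6 = false.
(z4) alone gives z4 = true.
But (!z4) is also a unit clause — contradiction.
Neither z6 = true nor z6 = false works.

UNSATISFIABLE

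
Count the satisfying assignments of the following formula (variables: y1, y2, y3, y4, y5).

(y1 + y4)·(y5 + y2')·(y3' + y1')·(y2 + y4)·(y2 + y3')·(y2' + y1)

There are 2^5 = 32 truth assignments over (y1, y2, y3, y4, y5).
Split on y2. With y2 = 1, the clauses containing y2 are satisfied and y2' drops from the rest; 2 of the 2^4 = 16 assignments to the other variables satisfy what remains.
With y2 = 0, by the same count on the reduced clause set, 4 assignments work.
Total: 2 + 4 = 6.

6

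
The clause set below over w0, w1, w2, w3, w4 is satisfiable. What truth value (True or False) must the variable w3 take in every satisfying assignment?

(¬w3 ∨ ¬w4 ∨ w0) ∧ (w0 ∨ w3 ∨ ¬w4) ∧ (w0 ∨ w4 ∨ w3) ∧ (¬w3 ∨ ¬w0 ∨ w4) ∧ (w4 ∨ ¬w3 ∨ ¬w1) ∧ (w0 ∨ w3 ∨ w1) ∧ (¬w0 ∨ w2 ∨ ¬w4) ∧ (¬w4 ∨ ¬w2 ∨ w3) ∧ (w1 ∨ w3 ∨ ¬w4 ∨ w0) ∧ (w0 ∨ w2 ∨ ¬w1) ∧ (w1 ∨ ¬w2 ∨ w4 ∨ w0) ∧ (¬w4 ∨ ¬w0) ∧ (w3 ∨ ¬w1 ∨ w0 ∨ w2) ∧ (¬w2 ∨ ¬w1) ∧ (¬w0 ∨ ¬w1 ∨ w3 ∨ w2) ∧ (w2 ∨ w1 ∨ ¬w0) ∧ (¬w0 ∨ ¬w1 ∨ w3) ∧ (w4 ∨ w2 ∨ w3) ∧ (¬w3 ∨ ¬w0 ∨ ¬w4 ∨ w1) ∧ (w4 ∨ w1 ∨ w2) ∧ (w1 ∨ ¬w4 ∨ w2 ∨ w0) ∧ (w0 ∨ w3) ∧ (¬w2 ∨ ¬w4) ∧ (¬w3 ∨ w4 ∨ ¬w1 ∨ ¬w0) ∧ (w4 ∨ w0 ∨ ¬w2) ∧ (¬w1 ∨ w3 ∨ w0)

False

Suppose w3 = True.
Case w4 = False:
(¬w0) alone gives w0 = False.
(¬w1) alone gives w1 = False.
(¬w2) alone gives w2 = False.
But (w2) is also a unit clause — contradiction.
Undo w4 and try w4 = True.
(w0) alone gives w0 = True.
But (¬w0) is also a unit clause — contradiction.
Either choice for w4 ends in contradiction.
So every satisfying assignment has w3 = False.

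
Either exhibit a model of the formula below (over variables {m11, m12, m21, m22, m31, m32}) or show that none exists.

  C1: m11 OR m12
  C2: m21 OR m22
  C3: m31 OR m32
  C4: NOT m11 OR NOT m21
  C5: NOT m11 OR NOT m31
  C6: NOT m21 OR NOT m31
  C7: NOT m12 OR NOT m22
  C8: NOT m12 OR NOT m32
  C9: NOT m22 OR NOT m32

UNSATISFIABLE

Suppose m11 = true.
The clause (NOT m21) is unit, so m21 = false.
The clause (m22) is unit, so m22 = true.
The clause (NOT m31) is unit, so m31 = false.
The clause (m32) is unit, so m32 = true.
But (NOT m32) is also a unit clause — contradiction.
Backtrack on m11: now try m11 = false.
The clause (m12) is unit, so m12 = true.
The clause (NOT m22) is unit, so m22 = false.
The clause (m21) is unit, so m21 = true.
The clause (NOT m31) is unit, so m31 = false.
The clause (m32) is unit, so m32 = true.
But (NOT m32) is also a unit clause — contradiction.
Both values of m11 lead to a conflict.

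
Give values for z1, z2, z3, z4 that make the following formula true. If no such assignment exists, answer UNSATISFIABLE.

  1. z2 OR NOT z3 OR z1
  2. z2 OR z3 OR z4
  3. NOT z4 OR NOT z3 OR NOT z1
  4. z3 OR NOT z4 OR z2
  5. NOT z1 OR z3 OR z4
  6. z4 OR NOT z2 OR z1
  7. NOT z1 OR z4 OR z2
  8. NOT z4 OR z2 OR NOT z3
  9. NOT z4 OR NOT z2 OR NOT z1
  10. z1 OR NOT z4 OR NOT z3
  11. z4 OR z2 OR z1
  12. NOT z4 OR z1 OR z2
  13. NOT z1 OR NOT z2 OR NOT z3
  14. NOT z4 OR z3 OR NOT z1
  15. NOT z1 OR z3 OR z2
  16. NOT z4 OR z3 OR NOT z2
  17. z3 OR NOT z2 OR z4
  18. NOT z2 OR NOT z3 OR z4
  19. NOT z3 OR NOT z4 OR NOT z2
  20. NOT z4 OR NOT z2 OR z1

UNSATISFIABLE

Suppose z2 = true.
Suppose z4 = true.
(NOT z1) alone gives z1 = false.
But (z1) is also a unit clause — contradiction.
Backtrack on z4: now try z4 = false.
(z1) alone gives z1 = true.
(z3) alone gives z3 = true.
But (NOT z3) is also a unit clause — contradiction.
Either choice for z4 ends in contradiction.
Backtrack on z2: now try z2 = false.
Suppose z3 = false.
(z4) alone gives z4 = true.
But (NOT z4) is also a unit clause — contradiction.
Backtrack on z3: now try z3 = true.
(z1) alone gives z1 = true.
(NOT z4) alone gives z4 = false.
But (z4) is also a unit clause — contradiction.
Either choice for z3 ends in contradiction.
Either choice for z2 ends in contradiction.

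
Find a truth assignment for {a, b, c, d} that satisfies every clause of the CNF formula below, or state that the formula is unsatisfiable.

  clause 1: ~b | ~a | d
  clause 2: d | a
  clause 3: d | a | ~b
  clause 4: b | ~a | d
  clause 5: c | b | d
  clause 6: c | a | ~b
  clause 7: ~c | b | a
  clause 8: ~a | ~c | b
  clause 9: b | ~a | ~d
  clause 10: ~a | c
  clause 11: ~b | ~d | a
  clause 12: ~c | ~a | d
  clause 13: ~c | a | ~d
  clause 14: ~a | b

Branch on d: set d = 1.
Branch on b: set b = 0.
Unit clause (~a) forces a = 0.
Unit clause (~c) forces c = 0.
All clauses are satisfied.

a ↦ 0, b ↦ 0, c ↦ 0, d ↦ 1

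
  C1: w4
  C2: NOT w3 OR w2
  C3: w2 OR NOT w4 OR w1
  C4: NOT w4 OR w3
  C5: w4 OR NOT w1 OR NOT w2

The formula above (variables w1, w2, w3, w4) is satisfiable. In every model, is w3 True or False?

True

Suppose w3 = false.
(w4) alone gives w4 = true.
But (NOT w4) is also a unit clause — contradiction.
So every satisfying assignment has w3 = True.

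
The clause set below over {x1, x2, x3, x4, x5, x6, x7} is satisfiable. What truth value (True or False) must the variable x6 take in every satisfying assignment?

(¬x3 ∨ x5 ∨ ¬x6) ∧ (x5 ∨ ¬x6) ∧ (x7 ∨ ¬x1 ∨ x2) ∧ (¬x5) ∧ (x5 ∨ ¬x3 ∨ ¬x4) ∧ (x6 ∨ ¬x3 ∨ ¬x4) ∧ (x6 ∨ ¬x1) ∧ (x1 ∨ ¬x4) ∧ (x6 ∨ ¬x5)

False

Suppose x6 = True.
Unit clause (x5) forces x5 = True.
That conflicts with the unit clause (¬x5).
So every satisfying assignment has x6 = False.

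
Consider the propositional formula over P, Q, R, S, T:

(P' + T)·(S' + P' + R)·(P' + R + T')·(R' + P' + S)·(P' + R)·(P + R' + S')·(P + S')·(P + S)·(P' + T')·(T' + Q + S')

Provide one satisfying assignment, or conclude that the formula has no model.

Suppose P = 0.
(S') alone gives S = 0.
That conflicts with the unit clause (S).
That branch fails; take P = 1 instead.
(T) alone gives T = 1.
That conflicts with the unit clause (T').
Both values of P lead to a conflict.

UNSATISFIABLE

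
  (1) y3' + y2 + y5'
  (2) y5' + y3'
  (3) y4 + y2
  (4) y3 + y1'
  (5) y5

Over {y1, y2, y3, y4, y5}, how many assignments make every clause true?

3

There are 2^5 = 32 truth assignments over (y1, y2, y3, y4, y5).
Split on y2. With y2 = 1, the clauses containing y2 are satisfied and y2' drops from the rest; 2 of the 2^4 = 16 assignments to the other variables satisfy what remains.
With y2 = 0, by the same count on the reduced clause set, 1 assignment works.
Total: 2 + 1 = 3.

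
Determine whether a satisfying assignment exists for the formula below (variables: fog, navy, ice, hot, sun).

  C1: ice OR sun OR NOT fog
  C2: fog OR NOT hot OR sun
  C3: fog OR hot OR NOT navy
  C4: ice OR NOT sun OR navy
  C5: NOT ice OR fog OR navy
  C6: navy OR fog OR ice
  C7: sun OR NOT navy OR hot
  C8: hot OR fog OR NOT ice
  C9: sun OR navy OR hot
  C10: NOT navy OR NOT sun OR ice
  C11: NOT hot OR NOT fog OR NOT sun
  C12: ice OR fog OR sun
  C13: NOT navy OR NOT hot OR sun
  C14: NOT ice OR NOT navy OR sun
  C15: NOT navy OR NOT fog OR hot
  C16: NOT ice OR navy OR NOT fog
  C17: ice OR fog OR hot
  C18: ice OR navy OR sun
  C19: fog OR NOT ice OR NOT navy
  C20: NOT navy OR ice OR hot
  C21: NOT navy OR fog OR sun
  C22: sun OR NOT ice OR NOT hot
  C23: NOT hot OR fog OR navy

Branch on ice: set ice = true.
Branch on fog: set fog = true.
From the singleton clause (navy), navy = true.
From the singleton clause (sun), sun = true.
From the singleton clause (NOT hot), hot = false.
That conflicts with the unit clause (hot).
Undo fog and try fog = false.
From the singleton clause (navy), navy = true.
That conflicts with the unit clause (NOT navy).
Both values of fog lead to a conflict.
Undo ice and try ice = false.
Branch on sun: set sun = true.
From the singleton clause (navy), navy = true.
That conflicts with the unit clause (NOT navy).
Undo sun and try sun = false.
From the singleton clause (NOT fog), fog = false.
That conflicts with the unit clause (fog).
Both values of sun lead to a conflict.
Both values of ice lead to a conflict.
No assignment satisfies every clause.

No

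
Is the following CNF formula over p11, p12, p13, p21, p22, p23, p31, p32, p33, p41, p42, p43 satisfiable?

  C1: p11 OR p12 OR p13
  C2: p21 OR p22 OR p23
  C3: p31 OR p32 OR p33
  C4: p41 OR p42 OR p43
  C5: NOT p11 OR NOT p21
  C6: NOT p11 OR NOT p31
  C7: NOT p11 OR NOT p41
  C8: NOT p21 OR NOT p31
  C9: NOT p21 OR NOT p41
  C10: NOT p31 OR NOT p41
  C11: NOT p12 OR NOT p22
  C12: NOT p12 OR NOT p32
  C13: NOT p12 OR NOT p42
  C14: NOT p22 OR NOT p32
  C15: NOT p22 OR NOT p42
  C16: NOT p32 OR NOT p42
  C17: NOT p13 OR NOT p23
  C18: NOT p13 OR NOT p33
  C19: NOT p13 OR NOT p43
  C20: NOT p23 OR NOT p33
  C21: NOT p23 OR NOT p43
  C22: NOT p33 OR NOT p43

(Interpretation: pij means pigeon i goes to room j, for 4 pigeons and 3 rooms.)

No

Suppose p11 = false.
Suppose p12 = true.
The clause (NOT p22) is unit, so p22 = false.
The clause (NOT p32) is unit, so p32 = false.
The clause (NOT p42) is unit, so p42 = false.
Suppose p21 = true.
The clause (NOT p31) is unit, so p31 = false.
The clause (p33) is unit, so p33 = true.
The clause (NOT p41) is unit, so p41 = false.
The clause (p43) is unit, so p43 = true.
Now (NOT p43) is unsatisfied and unit — conflict.
Backtrack on p21: now try p21 = false.
The clause (p23) is unit, so p23 = true.
The clause (NOT p13) is unit, so p13 = false.
The clause (NOT p33) is unit, so p33 = false.
The clause (p31) is unit, so p31 = true.
The clause (NOT p41) is unit, so p41 = false.
The clause (p43) is unit, so p43 = true.
Now (NOT p43) is unsatisfied and unit — conflict.
Both values of p21 lead to a conflict.
Backtrack on p12: now try p12 = false.
The clause (p13) is unit, so p13 = true.
The clause (NOT p23) is unit, so p23 = false.
The clause (NOT p33) is unit, so p33 = false.
The clause (NOT p43) is unit, so p43 = false.
Suppose p21 = true.
The clause (NOT p31) is unit, so p31 = false.
The clause (p32) is unit, so p32 = true.
The clause (NOT p41) is unit, so p41 = false.
The clause (p42) is unit, so p42 = true.
Now (NOT p42) is unsatisfied and unit — conflict.
Backtrack on p21: now try p21 = false.
The clause (p22) is unit, so p22 = true.
The clause (NOT p32) is unit, so p32 = false.
The clause (p31) is unit, so p31 = true.
The clause (NOT p41) is unit, so p41 = false.
The clause (p42) is unit, so p42 = true.
Now (NOT p42) is unsatisfied and unit — conflict.
Both values of p21 lead to a conflict.
Both values of p12 lead to a conflict.
Backtrack on p11: now try p11 = true.
The clause (NOT p21) is unit, so p21 = false.
The clause (NOT p31) is unit, so p31 = false.
The clause (NOT p41) is unit, so p41 = false.
Suppose p22 = true.
The clause (NOT p12) is unit, so p12 = false.
The clause (NOT p32) is unit, so p32 = false.
The clause (p33) is unit, so p33 = true.
The clause (NOT p42) is unit, so p42 = false.
The clause (p43) is unit, so p43 = true.
Now (NOT p43) is unsatisfied and unit — conflict.
Backtrack on p22: now try p22 = false.
The clause (p23) is unit, so p23 = true.
The clause (NOT p13) is unit, so p13 = false.
The clause (NOT p33) is unit, so p33 = false.
The clause (p32) is unit, so p32 = true.
The clause (NOT p12) is unit, so p12 = false.
The clause (NOT p42) is unit, so p42 = false.
The clause (p43) is unit, so p43 = true.
Now (NOT p43) is unsatisfied and unit — conflict.
Both values of p22 lead to a conflict.
Both values of p11 lead to a conflict.
No assignment satisfies every clause.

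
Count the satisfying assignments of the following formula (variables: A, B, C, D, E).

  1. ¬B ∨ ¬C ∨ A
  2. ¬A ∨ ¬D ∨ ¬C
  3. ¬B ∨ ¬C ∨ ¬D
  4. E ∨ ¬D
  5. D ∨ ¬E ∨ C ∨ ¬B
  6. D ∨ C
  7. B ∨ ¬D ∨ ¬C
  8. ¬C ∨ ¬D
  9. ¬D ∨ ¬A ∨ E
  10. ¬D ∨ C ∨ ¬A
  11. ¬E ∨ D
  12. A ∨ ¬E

There are 2^5 = 32 truth assignments over (A, B, C, D, E).
Split on E. With E = True, the clauses containing E are satisfied and ¬E drops from the rest; 0 of the 2^4 = 16 assignments to the other variables satisfy what remains.
With E = False, by the same count on the reduced clause set, 3 assignments work.
(One model: A=F, B=F, C=T, D=F, E=F.)
Total: 0 + 3 = 3.

3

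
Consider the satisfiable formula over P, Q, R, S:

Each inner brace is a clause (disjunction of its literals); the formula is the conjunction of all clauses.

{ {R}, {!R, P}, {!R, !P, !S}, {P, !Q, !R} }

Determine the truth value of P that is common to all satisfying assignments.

Suppose P = false.
(R) alone gives R = true.
But (!R) is also a unit clause — contradiction.
So every satisfying assignment has P = True.

True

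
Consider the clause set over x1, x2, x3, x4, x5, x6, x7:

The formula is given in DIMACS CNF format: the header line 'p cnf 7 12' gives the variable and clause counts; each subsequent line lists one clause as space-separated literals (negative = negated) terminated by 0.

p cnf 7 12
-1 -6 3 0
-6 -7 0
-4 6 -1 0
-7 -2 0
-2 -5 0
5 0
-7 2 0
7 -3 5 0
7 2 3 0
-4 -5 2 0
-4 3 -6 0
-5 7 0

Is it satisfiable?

Unit clause (x5) forces x5 = True.
Unit clause (¬x2) forces x2 = False.
Unit clause (¬x7) forces x7 = False.
But (x7) is also a unit clause — contradiction.
No assignment satisfies every clause.

No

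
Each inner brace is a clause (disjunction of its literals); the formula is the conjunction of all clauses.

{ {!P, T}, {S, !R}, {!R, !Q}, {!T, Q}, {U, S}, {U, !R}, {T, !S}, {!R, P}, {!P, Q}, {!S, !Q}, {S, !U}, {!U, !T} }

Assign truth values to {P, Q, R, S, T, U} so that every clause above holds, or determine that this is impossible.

UNSATISFIABLE

Branch on P: set P = false.
The clause (!R) is unit, so R = false.
Branch on T: set T = false.
The clause (!S) is unit, so S = false.
The clause (U) is unit, so U = true.
That conflicts with the unit clause (!U).
That branch fails; take T = true instead.
The clause (Q) is unit, so Q = true.
The clause (!S) is unit, so S = false.
The clause (U) is unit, so U = true.
That conflicts with the unit clause (!U).
Neither T = true nor T = false works.
That branch fails; take P = true instead.
The clause (T) is unit, so T = true.
The clause (Q) is unit, so Q = true.
The clause (!R) is unit, so R = false.
The clause (!S) is unit, so S = false.
The clause (U) is unit, so U = true.
That conflicts with the unit clause (!U).
Neither P = true nor P = false works.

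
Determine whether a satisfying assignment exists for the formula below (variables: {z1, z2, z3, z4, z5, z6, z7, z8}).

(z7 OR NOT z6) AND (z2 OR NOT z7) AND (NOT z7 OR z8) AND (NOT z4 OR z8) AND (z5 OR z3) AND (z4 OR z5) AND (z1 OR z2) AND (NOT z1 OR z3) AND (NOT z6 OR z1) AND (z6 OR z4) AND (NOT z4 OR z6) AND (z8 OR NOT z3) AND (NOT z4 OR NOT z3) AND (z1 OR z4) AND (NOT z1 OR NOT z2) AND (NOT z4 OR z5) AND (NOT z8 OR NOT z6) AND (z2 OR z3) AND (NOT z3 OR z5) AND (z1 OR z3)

Unsatisfiable

Try z7 = true.
From the singleton clause (z2), z2 = true.
From the singleton clause (z8), z8 = true.
From the singleton clause (NOT z1), z1 = false.
From the singleton clause (NOT z6), z6 = false.
From the singleton clause (z4), z4 = true.
That conflicts with the unit clause (NOT z4).
So z7 must be the other value — set z7 = false.
From the singleton clause (NOT z6), z6 = false.
From the singleton clause (z4), z4 = true.
That conflicts with the unit clause (NOT z4).
Neither z7 = true nor z7 = false works.
No assignment satisfies every clause.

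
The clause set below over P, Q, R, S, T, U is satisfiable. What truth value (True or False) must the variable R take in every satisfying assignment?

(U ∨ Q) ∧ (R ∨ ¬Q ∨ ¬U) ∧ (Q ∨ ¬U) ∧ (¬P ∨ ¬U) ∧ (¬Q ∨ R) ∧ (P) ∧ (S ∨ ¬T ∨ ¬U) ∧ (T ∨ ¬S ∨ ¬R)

True

Suppose R = False.
From the singleton clause (¬Q), Q = False.
From the singleton clause (U), U = True.
That conflicts with the unit clause (¬U).
So every satisfying assignment has R = True.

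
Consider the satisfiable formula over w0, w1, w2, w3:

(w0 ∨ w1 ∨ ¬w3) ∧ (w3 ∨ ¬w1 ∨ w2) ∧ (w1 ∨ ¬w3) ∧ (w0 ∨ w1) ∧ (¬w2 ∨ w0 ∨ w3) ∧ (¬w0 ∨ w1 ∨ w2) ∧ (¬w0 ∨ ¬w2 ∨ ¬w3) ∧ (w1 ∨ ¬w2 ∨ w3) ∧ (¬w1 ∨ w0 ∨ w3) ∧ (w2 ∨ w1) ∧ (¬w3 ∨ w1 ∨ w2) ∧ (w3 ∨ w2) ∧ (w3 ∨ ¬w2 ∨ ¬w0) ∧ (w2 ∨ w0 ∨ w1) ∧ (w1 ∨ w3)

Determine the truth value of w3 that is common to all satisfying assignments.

Suppose w3 = False.
Unit clause (w2) forces w2 = True.
Unit clause (w0) forces w0 = True.
But (¬w0) is also a unit clause — contradiction.
So every satisfying assignment has w3 = True.

True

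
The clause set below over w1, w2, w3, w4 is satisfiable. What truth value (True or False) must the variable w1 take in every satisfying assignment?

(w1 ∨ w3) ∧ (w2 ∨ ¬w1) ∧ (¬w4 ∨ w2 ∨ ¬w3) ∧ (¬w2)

Suppose w1 = True.
The clause (w2) is unit, so w2 = True.
Now (¬w2) is unsatisfied and unit — conflict.
So every satisfying assignment has w1 = False.

False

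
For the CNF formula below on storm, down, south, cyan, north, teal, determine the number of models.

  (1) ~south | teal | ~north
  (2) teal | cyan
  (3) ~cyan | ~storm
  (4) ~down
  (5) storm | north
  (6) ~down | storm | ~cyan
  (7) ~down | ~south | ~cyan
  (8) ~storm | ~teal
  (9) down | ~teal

There are 2^6 = 64 truth assignments over (storm, down, south, cyan, north, teal).
Split on teal. With teal = 1, the clauses containing teal are satisfied and ~teal drops from the rest; 0 of the 2^5 = 32 assignments to the other variables satisfy what remains.
With teal = 0, by the same count on the reduced clause set, 1 assignment works.
Total: 0 + 1 = 1.

1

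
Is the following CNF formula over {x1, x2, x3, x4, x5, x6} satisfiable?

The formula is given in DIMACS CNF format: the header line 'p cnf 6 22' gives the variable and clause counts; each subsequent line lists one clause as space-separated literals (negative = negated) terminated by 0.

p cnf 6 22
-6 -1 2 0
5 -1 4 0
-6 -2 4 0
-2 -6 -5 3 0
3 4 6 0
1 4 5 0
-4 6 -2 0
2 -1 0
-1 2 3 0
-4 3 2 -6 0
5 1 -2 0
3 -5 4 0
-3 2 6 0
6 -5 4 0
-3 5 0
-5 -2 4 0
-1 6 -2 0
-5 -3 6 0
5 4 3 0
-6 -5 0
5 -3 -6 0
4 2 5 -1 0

Case x2 = False:
The clause (¬x1) is unit, so x1 = False.
Case x4 = True:
Case x3 = False:
The clause (¬x6) is unit, so x6 = False.
All clauses hold; x5 can take either value.
A satisfying assignment: x1: False,  x2: False,  x3: False,  x4: True,  x5: False,  x6: False.

Yes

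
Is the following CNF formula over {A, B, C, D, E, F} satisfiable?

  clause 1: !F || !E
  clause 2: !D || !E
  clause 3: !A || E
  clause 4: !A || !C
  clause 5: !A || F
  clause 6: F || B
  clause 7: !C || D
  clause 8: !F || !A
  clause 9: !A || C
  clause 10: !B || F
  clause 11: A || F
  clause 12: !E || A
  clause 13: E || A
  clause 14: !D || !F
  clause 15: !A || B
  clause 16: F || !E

Branch on F: set F = false.
The clause (!A) is unit, so A = false.
But (A) is also a unit clause — contradiction.
Backtrack on F: now try F = true.
The clause (!E) is unit, so E = false.
The clause (!A) is unit, so A = false.
But (A) is also a unit clause — contradiction.
Either choice for F ends in contradiction.
No assignment satisfies every clause.

No, unsatisfiable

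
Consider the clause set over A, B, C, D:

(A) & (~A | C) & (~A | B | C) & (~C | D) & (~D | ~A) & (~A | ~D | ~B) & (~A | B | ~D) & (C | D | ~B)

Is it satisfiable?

From the singleton clause (A), A = 1.
From the singleton clause (C), C = 1.
From the singleton clause (D), D = 1.
But (~D) is also a unit clause — contradiction.
No assignment satisfies every clause.

No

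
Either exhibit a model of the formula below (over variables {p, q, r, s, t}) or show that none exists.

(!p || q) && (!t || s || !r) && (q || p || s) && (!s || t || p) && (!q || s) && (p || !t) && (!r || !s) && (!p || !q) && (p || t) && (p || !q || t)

UNSATISFIABLE

Try p = false.
From the singleton clause (!t), t = false.
Now (t) is unsatisfied and unit — conflict.
That branch fails; take p = true instead.
From the singleton clause (q), q = true.
Now (!q) is unsatisfied and unit — conflict.
Either choice for p ends in contradiction.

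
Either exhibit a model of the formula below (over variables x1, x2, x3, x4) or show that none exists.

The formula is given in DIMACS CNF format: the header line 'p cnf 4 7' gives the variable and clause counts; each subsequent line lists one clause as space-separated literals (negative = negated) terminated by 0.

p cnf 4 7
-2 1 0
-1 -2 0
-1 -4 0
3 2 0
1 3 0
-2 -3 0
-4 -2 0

Suppose x2 = False.
The clause (x3) is unit, so x3 = True.
Suppose x1 = False.
Every clause is now satisfied; x4 is unconstrained.

x1=False; x2=False; x3=True; x4=False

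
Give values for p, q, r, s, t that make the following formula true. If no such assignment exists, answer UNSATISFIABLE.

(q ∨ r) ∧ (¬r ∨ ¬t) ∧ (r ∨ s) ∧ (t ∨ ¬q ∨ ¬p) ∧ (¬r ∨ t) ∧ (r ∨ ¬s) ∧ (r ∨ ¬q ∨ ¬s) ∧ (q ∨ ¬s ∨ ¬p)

Try q = True.
Try r = False.
From the singleton clause (s), s = True.
But (¬s) is also a unit clause — contradiction.
That branch fails; take r = True instead.
From the singleton clause (¬t), t = False.
But (t) is also a unit clause — contradiction.
Both values of r lead to a conflict.
That branch fails; take q = False instead.
From the singleton clause (r), r = True.
From the singleton clause (¬t), t = False.
But (t) is also a unit clause — contradiction.
Both values of q lead to a conflict.

UNSATISFIABLE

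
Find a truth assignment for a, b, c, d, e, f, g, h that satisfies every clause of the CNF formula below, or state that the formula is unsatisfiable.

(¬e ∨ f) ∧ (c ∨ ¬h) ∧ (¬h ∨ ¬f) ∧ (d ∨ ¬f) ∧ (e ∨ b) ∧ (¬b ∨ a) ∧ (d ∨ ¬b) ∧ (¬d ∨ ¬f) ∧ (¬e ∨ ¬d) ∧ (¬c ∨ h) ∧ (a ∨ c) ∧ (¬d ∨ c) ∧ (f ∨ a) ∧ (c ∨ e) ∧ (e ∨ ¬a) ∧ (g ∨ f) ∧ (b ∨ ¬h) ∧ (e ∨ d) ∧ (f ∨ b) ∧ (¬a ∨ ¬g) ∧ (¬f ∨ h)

UNSATISFIABLE

Suppose e = False.
From the singleton clause (b), b = True.
From the singleton clause (a), a = True.
That conflicts with the unit clause (¬a).
Backtrack on e: now try e = True.
From the singleton clause (f), f = True.
From the singleton clause (¬h), h = False.
That conflicts with the unit clause (h).
Both values of e lead to a conflict.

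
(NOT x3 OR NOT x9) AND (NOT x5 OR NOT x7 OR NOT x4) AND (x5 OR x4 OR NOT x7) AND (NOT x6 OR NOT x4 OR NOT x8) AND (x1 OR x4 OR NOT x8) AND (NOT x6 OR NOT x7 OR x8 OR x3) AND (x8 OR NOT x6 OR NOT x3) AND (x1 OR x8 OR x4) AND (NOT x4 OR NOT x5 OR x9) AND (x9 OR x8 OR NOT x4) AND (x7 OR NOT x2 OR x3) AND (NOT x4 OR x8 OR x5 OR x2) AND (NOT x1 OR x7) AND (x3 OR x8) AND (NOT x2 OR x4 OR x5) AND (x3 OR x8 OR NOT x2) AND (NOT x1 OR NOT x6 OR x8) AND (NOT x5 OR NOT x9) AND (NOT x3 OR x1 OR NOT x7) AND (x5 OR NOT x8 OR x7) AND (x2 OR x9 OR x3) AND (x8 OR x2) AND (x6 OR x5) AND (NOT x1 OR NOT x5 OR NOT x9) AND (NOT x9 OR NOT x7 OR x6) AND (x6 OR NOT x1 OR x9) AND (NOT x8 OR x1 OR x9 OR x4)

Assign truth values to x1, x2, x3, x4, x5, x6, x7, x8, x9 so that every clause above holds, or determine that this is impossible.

x1: true; x2: true; x3: true; x4: false; x5: true; x6: true; x7: true; x8: true; x9: false

Branch on x3: set x3 = true.
The clause (NOT x9) is unit, so x9 = false.
Branch on x8: set x8 = true.
Branch on x6: set x6 = true.
The clause (NOT x4) is unit, so x4 = false.
The clause (x1) is unit, so x1 = true.
The clause (x7) is unit, so x7 = true.
The clause (x5) is unit, so x5 = true.
Every clause is now satisfied; x2 is unconstrained.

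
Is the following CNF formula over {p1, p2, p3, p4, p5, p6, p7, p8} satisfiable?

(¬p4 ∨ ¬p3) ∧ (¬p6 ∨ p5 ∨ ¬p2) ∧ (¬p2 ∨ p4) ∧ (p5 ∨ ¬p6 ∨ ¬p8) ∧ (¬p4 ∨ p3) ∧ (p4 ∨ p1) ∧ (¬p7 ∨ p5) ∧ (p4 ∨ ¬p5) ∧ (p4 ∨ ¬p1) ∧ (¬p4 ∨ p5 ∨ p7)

Try p4 = False.
Unit clause (¬p2) forces p2 = False.
Unit clause (p1) forces p1 = True.
That conflicts with the unit clause (¬p1).
Undo p4 and try p4 = True.
Unit clause (¬p3) forces p3 = False.
That conflicts with the unit clause (p3).
Neither p4 = True nor p4 = False works.
No assignment satisfies every clause.

Unsatisfiable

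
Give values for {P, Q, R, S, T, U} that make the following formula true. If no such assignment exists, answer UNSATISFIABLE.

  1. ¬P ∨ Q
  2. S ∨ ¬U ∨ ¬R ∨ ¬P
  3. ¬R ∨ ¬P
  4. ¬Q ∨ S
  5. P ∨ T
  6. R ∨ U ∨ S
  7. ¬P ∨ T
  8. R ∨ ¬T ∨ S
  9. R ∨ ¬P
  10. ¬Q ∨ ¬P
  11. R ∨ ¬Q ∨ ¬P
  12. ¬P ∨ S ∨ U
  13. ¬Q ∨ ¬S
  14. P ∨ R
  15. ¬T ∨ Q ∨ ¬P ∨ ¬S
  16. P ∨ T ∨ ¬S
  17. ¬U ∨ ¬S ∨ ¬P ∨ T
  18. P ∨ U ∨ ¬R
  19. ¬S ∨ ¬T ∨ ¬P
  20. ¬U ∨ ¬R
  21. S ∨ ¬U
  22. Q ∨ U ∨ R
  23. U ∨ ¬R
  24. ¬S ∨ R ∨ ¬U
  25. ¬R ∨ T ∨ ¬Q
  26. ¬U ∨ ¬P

Branch on P: set P = False.
From the singleton clause (T), T = True.
From the singleton clause (R), R = True.
From the singleton clause (U), U = True.
That conflicts with the unit clause (¬U).
Backtrack on P: now try P = True.
From the singleton clause (Q), Q = True.
That conflicts with the unit clause (¬Q).
Either choice for P ends in contradiction.

UNSATISFIABLE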